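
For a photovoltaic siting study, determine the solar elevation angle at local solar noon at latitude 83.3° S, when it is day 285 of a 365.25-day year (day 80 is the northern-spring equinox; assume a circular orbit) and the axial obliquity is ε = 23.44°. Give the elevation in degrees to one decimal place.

15.3°

Solar longitude: λ_s = 360° × (285 − 80)/365.25 = 202.053°.
sin δ = sin 23.44° × sin 202.053° = -0.14936, so δ = -8.590°.
At local noon the hour angle is zero, so the zenith angle equals |φ − δ| = |-83.3° − (-8.590°)| = 74.710°.
Elevation = 90° − 74.710° = 15.3°.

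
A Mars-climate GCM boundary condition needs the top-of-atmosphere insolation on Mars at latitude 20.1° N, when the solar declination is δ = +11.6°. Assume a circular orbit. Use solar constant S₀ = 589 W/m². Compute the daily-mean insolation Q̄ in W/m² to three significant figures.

Q̄ ≈ 193 W/m²

cos H₀ = −tan(+20.1°) tan(+11.600°) = -0.0751, H₀ = 1.6460 rad.
Bracket: H₀ sin φ sin δ + cos φ cos δ sin H₀ = 1.6460×0.34366×0.20108 + 0.93909×0.97958×0.99717 = 0.113744 + 0.917310 = 1.031054.
Q̄ = (S₀/π) × [bracket] = (589/π) × 1.031054 = 193.3 W/m².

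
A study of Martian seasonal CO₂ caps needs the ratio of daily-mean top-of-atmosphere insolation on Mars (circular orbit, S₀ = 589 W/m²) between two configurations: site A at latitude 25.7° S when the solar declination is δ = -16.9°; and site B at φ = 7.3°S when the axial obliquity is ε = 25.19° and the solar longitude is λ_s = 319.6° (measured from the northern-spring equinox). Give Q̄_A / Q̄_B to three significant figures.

— Configuration A (φ=-25.7°):
cos H₀ = −tan(-25.7°) tan(-16.900°) = -0.1462, H₀ = 1.7175 rad.
Bracket: H₀ sin φ sin δ + cos φ cos δ sin H₀ = 1.7175×-0.43366×-0.29070 + 0.90108×0.95681×0.98925 = 0.216517 + 0.852894 = 1.069411.
Q̄ = (S₀/π) × [bracket] = (589/π) × 1.069411 = 200.50 W/m².
— Configuration B (φ=-7.3°):
Solar declination: sin δ = sin ε · sin λ_s = sin 25.19° × sin 319.6° = -0.27585, so δ = -16.013°.
cos H₀ = −tan(-7.3°) tan(-16.013°) = -0.0368, H₀ = 1.6076 rad.
Bracket: H₀ sin φ sin δ + cos φ cos δ sin H₀ = 1.6076×-0.12706×-0.27585 + 0.99189×0.96120×0.99932 = 0.056346 + 0.952756 = 1.009102.
Q̄ = (S₀/π) × [bracket] = (589/π) × 1.009102 = 189.19 W/m².
Ratio Q̄_A / Q̄_B = 200.50 / 189.19 = 1.060.

Q̄_A / Q̄_B ≈ 1.06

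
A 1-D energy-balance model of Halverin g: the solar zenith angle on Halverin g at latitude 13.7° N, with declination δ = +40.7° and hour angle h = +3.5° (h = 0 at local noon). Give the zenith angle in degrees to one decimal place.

cos θ_z = sin φ sin δ + cos φ cos δ cos h = 0.154442 + 0.735191 = 0.889633.
θ_z = arccos(0.889633) = 27.2°.

θ_z = 27.2°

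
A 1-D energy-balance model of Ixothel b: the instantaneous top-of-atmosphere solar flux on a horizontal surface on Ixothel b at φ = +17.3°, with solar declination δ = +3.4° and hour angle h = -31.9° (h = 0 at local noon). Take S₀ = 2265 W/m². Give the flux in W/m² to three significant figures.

1.87e+03 W/m²

cos θ_z = sin φ sin δ + cos φ cos δ cos h = 0.017636 + 0.809138 = 0.826774.
Flux = S₀ · cos θ_z = 2265 × 0.826774 = 1873 W/m².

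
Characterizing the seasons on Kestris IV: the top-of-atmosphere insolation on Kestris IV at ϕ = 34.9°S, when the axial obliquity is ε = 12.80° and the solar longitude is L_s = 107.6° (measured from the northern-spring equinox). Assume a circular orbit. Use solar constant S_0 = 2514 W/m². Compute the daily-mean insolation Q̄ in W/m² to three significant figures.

Solar declination: sin δ = sin ε · sin L_s = sin 12.80° × sin 107.6° = 0.21118, so δ = +12.191°.
cos h₀ = −tan(-34.9°) tan(+12.191°) = 0.1507, h₀ = 1.4195 rad.
Bracket: h₀ sin ϕ sin δ + cos ϕ cos δ sin h₀ = 1.4195×-0.57215×0.21118 + 0.82015×0.97745×0.98858 = -0.171513 + 0.792501 = 0.620988.
Q̄ = (S_0/π) × [bracket] = (2514/π) × 0.620988 = 496.9 W/m².

Q̄ ≈ 497 W/m²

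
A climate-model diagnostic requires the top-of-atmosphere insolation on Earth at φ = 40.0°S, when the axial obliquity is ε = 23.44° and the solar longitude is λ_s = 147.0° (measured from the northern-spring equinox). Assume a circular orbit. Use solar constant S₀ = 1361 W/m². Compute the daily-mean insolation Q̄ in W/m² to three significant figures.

Solar declination: sin δ = sin ε · sin λ_s = sin 23.44° × sin 147.0° = 0.21665, so δ = +12.512°.
cos H₀ = −tan(-40.0°) tan(+12.512°) = 0.1862, H₀ = 1.3835 rad.
Bracket: H₀ sin φ sin δ + cos φ cos δ sin H₀ = 1.3835×-0.64279×0.21665 + 0.76604×0.97625×0.98251 = -0.192667 + 0.734767 = 0.542100.
Q̄ = (S₀/π) × [bracket] = (1361/π) × 0.542100 = 234.8 W/m².

Q̄ ≈ 235 W/m²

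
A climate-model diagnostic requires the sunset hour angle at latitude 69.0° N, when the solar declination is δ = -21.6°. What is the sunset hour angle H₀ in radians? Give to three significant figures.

cos H₀ = −tan φ · tan δ = 1.0314 ≥ 1, so the Sun never rises (polar night) and H₀ = 0.

H₀ = 0.00 rad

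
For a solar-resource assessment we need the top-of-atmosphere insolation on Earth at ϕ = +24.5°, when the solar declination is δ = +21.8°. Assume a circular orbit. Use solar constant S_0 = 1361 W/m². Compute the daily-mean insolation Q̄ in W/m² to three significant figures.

cos h₀ = −tan(+24.5°) tan(+21.800°) = -0.1823, h₀ = 1.7541 rad.
Bracket: h₀ sin ϕ sin δ + cos ϕ cos δ sin h₀ = 1.7541×0.41469×0.37137 + 0.90996×0.92849×0.98325 = 0.270137 + 0.830737 = 1.100874.
Q̄ = (S_0/π) × [bracket] = (1361/π) × 1.100874 = 476.9 W/m².

Q̄ ≈ 477 W/m²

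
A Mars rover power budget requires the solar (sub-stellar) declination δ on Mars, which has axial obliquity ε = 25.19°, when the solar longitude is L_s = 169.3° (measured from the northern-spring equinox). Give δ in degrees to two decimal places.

δ = +4.53°

sin δ = sin ε · sin L_s = sin 25.19° × sin 169.3° = 0.079024.
δ = arcsin(0.079024) = +4.53°.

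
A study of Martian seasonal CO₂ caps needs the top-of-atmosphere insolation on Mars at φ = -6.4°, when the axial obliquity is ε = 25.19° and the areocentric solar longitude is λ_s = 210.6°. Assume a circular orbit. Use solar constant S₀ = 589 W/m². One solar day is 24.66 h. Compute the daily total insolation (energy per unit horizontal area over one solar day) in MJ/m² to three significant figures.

sin δ = sin 25.19° × sin 210.6° = -0.21666, so δ = -12.513°.
cos H₀ = −tan(-6.4°) tan(-12.513°) = -0.0249, H₀ = 1.5957 rad.
Bracket: H₀ sin φ sin δ + cos φ cos δ sin H₀ = 1.5957×-0.11147×-0.21666 + 0.99377×0.97625×0.99969 = 0.038538 + 0.969867 = 1.008405.
Q̄ = (S₀/π) × [bracket] = (589/π) × 1.008405 = 189.06 W/m².
Daily total = Q̄ × 24.66 h × 3600 s/h = 189.06 × 24.66 × 3600 / 10⁶ = 16.78 MJ/m².

16.8 MJ/m²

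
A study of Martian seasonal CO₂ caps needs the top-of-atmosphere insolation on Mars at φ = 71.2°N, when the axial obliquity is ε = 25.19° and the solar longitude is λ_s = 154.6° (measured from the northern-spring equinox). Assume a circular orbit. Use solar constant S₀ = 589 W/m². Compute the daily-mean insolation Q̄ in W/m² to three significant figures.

Q̄ ≈ 119 W/m²

Solar declination: sin δ = sin ε · sin λ_s = sin 25.19° × sin 154.6° = 0.18256, so δ = +10.519°.
cos H₀ = −tan(+71.2°) tan(+10.519°) = -0.5454, H₀ = 2.1477 rad.
Bracket: H₀ sin φ sin δ + cos φ cos δ sin H₀ = 2.1477×0.94665×0.18256 + 0.32227×0.98319×0.83815 = 0.371166 + 0.265570 = 0.636736.
Q̄ = (S₀/π) × [bracket] = (589/π) × 0.636736 = 119.4 W/m².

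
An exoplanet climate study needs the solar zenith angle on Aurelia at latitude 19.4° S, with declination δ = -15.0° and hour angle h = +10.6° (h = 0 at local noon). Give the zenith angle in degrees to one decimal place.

θ_z = 11.0°

cos θ_z = sin ϕ sin δ + cos ϕ cos δ cos h = 0.085970 + 0.895536 = 0.981506.
θ_z = arccos(0.981506) = 11.0°.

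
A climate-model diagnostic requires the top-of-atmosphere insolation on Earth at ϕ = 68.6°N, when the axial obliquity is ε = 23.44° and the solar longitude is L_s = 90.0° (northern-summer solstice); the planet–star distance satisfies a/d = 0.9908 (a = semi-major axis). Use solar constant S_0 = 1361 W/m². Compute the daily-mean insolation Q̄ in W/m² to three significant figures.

Solar declination: sin δ = sin ε · sin L_s = sin 23.44° × sin 90.0° = 0.39779, so δ = +23.440°.
cos h₀ = −tan(+68.6°) tan(+23.440°) = -1.1063 ≤ −1 ⇒ polar day, h₀ = π.
Bracket: h₀ sin ϕ sin δ + cos ϕ cos δ sin h₀ = 3.1416×0.93106×0.39779 + 0.36488×0.91748×0.00000 = 1.163543 + 0.000000 = 1.163543.
Inverse-square distance factor (a/d)² = 0.9908² = 0.981685.
Q̄ = (S_0/π) × 0.981685 × [bracket] = (1361/π) × 0.981685 × 1.163543 = 494.8 W/m².

Q̄ ≈ 495 W/m²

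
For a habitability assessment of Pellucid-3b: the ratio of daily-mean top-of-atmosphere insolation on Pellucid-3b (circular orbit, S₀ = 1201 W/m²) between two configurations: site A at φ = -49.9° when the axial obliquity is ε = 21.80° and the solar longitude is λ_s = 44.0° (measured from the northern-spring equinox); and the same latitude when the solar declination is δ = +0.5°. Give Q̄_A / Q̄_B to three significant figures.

Q̄_A / Q̄_B ≈ 0.543

— Configuration A (φ=-49.9°):
Solar declination: sin δ = sin ε · sin λ_s = sin 21.80° × sin 44.0° = 0.25797, so δ = +14.950°.
cos H₀ = −tan(-49.9°) tan(+14.950°) = 0.3171, H₀ = 1.2481 rad.
Bracket: H₀ sin φ sin δ + cos φ cos δ sin H₀ = 1.2481×-0.76492×0.25797 + 0.64412×0.96615×0.94840 = -0.246283 + 0.590205 = 0.343922.
Q̄ = (S₀/π) × [bracket] = (1201/π) × 0.343922 = 131.48 W/m².
— Configuration B (φ=-49.9°):
cos H₀ = −tan(-49.9°) tan(+0.500°) = 0.0104, H₀ = 1.5604 rad.
Bracket: H₀ sin φ sin δ + cos φ cos δ sin H₀ = 1.5604×-0.76492×0.00873 + 0.64412×0.99996×0.99995 = -0.010420 + 0.644062 = 0.633642.
Q̄ = (S₀/π) × [bracket] = (1201/π) × 0.633642 = 242.24 W/m².
Ratio Q̄_A / Q̄_B = 131.48 / 242.24 = 0.5428.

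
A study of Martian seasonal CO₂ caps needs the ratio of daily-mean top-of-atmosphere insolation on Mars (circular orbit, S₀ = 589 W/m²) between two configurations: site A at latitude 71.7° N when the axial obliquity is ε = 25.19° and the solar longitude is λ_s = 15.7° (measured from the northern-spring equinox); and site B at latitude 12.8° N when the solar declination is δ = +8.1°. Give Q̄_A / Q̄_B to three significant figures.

— Configuration A (φ=+71.7°):
Solar declination: sin δ = sin ε · sin λ_s = sin 25.19° × sin 15.7° = 0.11517, so δ = +6.614°.
cos H₀ = −tan(+71.7°) tan(+6.614°) = -0.3506, H₀ = 1.9290 rad.
Bracket: H₀ sin φ sin δ + cos φ cos δ sin H₀ = 1.9290×0.94943×0.11517 + 0.31399×0.99335×0.93653 = 0.210928 + 0.292106 = 0.503034.
Q̄ = (S₀/π) × [bracket] = (589/π) × 0.503034 = 94.311 W/m².
— Configuration B (φ=+12.8°):
cos H₀ = −tan(+12.8°) tan(+8.100°) = -0.0323, H₀ = 1.6031 rad.
Bracket: H₀ sin φ sin δ + cos φ cos δ sin H₀ = 1.6031×0.22155×0.14090 + 0.97515×0.99002×0.99948 = 0.050043 + 0.964916 = 1.014959.
Q̄ = (S₀/π) × [bracket] = (589/π) × 1.014959 = 190.29 W/m².
Ratio Q̄_A / Q̄_B = 94.311 / 190.29 = 0.4956.

Q̄_A / Q̄_B ≈ 0.496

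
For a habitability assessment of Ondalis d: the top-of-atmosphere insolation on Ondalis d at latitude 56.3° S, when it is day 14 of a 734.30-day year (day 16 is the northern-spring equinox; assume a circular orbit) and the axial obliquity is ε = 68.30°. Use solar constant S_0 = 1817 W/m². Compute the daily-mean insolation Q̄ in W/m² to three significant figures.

Q̄ ≈ 333 W/m²

Solar longitude: L_s = 360° × (14 − 16)/734.30 = -0.981°, i.e. -0.981° + 360° = 359.019°.
sin δ = sin 68.30° × sin 359.019° = -0.01590, so δ = -0.911°.
cos h₀ = −tan(-56.3°) tan(-0.911°) = -0.0238, h₀ = 1.5946 rad.
Bracket: h₀ sin ϕ sin δ + cos ϕ cos δ sin h₀ = 1.5946×-0.83195×-0.01590 + 0.55484×0.99987×0.99972 = 0.021093 + 0.554613 = 0.575706.
Q̄ = (S_0/π) × [bracket] = (1817/π) × 0.575706 = 333.0 W/m².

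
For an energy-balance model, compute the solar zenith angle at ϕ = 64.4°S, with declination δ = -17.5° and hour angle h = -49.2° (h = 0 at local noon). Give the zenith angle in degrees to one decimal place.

θ_z = 57.3°

cos θ_z = sin ϕ sin δ + cos ϕ cos δ cos h = 0.271186 + 0.269266 = 0.540452.
θ_z = arccos(0.540452) = 57.3°.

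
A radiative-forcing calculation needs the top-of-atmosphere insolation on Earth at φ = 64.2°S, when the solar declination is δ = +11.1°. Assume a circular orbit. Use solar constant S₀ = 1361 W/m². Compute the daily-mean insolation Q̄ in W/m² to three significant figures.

cos H₀ = −tan(-64.2°) tan(+11.100°) = 0.4058, H₀ = 1.1529 rad.
Bracket: H₀ sin φ sin δ + cos φ cos δ sin H₀ = 1.1529×-0.90032×0.19252 + 0.43523×0.98129×0.91394 = -0.199832 + 0.390332 = 0.190500.
Q̄ = (S₀/π) × [bracket] = (1361/π) × 0.190500 = 82.53 W/m².

Q̄ ≈ 82.5 W/m²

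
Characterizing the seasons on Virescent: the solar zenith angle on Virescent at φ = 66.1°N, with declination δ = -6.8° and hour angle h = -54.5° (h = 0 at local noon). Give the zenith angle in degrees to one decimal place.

θ_z = 82.8°

cos θ_z = sin φ sin δ + cos φ cos δ cos h = -0.108251 + 0.233612 = 0.125361.
θ_z = arccos(0.125361) = 82.8°.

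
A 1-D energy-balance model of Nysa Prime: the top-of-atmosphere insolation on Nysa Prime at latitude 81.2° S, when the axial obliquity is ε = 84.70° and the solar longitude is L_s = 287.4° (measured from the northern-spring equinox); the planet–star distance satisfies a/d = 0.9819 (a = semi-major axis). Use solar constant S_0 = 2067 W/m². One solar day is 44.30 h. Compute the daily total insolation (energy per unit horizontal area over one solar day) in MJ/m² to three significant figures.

Solar declination: sin δ = sin ε · sin L_s = sin 84.70° × sin 287.4° = -0.95016, so δ = -71.835°.
cos h₀ = −tan(-81.2°) tan(-71.835°) = -19.6871 ≤ −1 ⇒ polar day, h₀ = π.
Bracket: h₀ sin ϕ sin δ + cos ϕ cos δ sin h₀ = 3.1416×-0.98823×-0.95016 + 0.15299×0.31176×0.00000 = 2.949889 + 0.000000 = 2.949889.
Inverse-square distance factor (a/d)² = 0.9819² = 0.964128.
Q̄ = (S_0/π) × 0.964128 × [bracket] = (2067/π) × 0.964128 × 2.949889 = 1871.2 W/m².
Daily total = Q̄ × 44.30 h × 3600 s/h = 1871.2 × 44.30 × 3600 / 10⁶ = 298.4 MJ/m².

298 MJ/m²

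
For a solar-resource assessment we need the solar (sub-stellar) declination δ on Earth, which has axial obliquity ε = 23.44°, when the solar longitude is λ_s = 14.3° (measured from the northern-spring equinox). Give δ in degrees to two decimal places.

sin δ = sin ε · sin λ_s = sin 23.44° × sin 14.3° = 0.098253.
δ = arcsin(0.098253) = +5.64°.

δ = +5.64°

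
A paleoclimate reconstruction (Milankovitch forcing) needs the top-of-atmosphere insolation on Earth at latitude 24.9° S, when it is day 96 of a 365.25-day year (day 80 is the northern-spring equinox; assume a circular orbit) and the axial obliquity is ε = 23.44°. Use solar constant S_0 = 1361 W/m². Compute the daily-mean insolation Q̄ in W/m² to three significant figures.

Q̄ ≈ 360 W/m²

Solar longitude: L_s = 360° × (96 − 80)/365.25 = 15.770°.
sin δ = sin 23.44° × sin 15.770° = 0.10811, so δ = +6.206°.
cos h₀ = −tan(-24.9°) tan(+6.206°) = 0.0505, h₀ = 1.5203 rad.
Bracket: h₀ sin ϕ sin δ + cos ϕ cos δ sin h₀ = 1.5203×-0.42104×0.10811 + 0.90704×0.99414×0.99873 = -0.069202 + 0.900580 = 0.831378.
Q̄ = (S_0/π) × [bracket] = (1361/π) × 0.831378 = 360.2 W/m².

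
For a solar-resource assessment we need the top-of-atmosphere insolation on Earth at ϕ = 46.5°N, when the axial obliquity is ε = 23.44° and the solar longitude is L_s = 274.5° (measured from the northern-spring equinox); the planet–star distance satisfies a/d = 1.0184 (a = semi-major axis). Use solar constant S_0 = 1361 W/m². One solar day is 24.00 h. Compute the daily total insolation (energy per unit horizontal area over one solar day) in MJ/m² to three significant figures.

Solar declination: sin δ = sin ε · sin L_s = sin 23.44° × sin 274.5° = -0.39656, so δ = -23.363°.
cos h₀ = −tan(+46.5°) tan(-23.363°) = 0.4552, h₀ = 1.0982 rad.
Bracket: h₀ sin ϕ sin δ + cos ϕ cos δ sin h₀ = 1.0982×0.72537×-0.39656 + 0.68835×0.91801×0.89038 = -0.315900 + 0.562642 = 0.246742.
Inverse-square distance factor (a/d)² = 1.0184² = 1.037139.
Q̄ = (S_0/π) × 1.037139 × [bracket] = (1361/π) × 1.037139 × 0.246742 = 110.86 W/m².
Daily total = Q̄ × 24.00 h × 3600 s/h = 110.86 × 24.00 × 3600 / 10⁶ = 9.578 MJ/m².

9.58 MJ/m²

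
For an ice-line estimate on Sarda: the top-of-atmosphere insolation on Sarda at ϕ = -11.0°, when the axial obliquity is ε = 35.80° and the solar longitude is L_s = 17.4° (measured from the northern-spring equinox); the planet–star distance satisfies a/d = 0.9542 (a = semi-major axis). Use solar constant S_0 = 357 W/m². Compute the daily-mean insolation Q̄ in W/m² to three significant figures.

Q̄ ≈ 94.6 W/m²

Solar declination: sin δ = sin ε · sin L_s = sin 35.80° × sin 17.4° = 0.17493, so δ = +10.074°.
cos h₀ = −tan(-11.0°) tan(+10.074°) = 0.0345, h₀ = 1.5363 rad.
Bracket: h₀ sin ϕ sin δ + cos ϕ cos δ sin h₀ = 1.5363×-0.19081×0.17493 + 0.98163×0.98458×0.99940 = -0.051279 + 0.965913 = 0.914634.
Inverse-square distance factor (a/d)² = 0.9542² = 0.910498.
Q̄ = (S_0/π) × 0.910498 × [bracket] = (357/π) × 0.910498 × 0.914634 = 94.63 W/m².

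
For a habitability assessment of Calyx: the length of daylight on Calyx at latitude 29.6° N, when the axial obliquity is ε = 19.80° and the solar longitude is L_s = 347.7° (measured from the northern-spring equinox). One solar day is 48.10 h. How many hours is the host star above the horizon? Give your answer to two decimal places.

23.42 h

Solar declination: sin δ = sin ε · sin L_s = sin 19.80° × sin 347.7° = -0.07216, so δ = -4.138°.
cos h₀ = −tan ϕ · tan δ = −tan(+29.6°) × tan(-4.138°) = 0.0411, so h₀ = 1.5297 rad = 87.64°.
Daylight = 2h₀/(2π) × 48.10 h = (1.5297/π) × 48.10 = 23.42 h.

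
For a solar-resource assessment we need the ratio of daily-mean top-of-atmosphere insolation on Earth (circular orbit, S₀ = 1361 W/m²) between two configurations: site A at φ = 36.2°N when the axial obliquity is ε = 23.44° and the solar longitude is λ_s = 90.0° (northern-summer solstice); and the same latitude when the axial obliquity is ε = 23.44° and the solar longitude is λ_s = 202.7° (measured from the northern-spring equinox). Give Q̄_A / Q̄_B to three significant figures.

Q̄_A / Q̄_B ≈ 1.74

— Configuration A (φ=+36.2°):
Solar declination: sin δ = sin ε · sin λ_s = sin 23.44° × sin 90.0° = 0.39779, so δ = +23.440°.
cos H₀ = −tan(+36.2°) tan(+23.440°) = -0.3173, H₀ = 1.8937 rad.
Bracket: H₀ sin φ sin δ + cos φ cos δ sin H₀ = 1.8937×0.59061×0.39779 + 0.80696×0.91748×0.94832 = 0.444904 + 0.702107 = 1.147011.
Q̄ = (S₀/π) × [bracket] = (1361/π) × 1.147011 = 496.91 W/m².
— Configuration B (φ=+36.2°):
Solar declination: sin δ = sin ε · sin λ_s = sin 23.44° × sin 202.7° = -0.15351, so δ = -8.830°.
cos H₀ = −tan(+36.2°) tan(-8.830°) = 0.1137, H₀ = 1.4569 rad.
Bracket: H₀ sin φ sin δ + cos φ cos δ sin H₀ = 1.4569×0.59061×-0.15351 + 0.80696×0.98815×0.99352 = -0.132089 + 0.792230 = 0.660141.
Q̄ = (S₀/π) × [bracket] = (1361/π) × 0.660141 = 285.99 W/m².
Ratio Q̄_A / Q̄_B = 496.91 / 285.99 = 1.738.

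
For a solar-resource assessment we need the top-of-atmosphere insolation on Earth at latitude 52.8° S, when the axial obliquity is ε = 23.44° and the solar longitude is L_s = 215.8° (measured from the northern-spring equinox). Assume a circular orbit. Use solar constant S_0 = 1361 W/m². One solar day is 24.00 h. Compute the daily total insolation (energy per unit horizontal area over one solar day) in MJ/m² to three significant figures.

34.0 MJ/m²

Solar declination: sin δ = sin ε · sin L_s = sin 23.44° × sin 215.8° = -0.23269, so δ = -13.455°.
cos h₀ = −tan(-52.8°) tan(-13.455°) = -0.3152, h₀ = 1.8915 rad.
Bracket: h₀ sin ϕ sin δ + cos ϕ cos δ sin h₀ = 1.8915×-0.79653×-0.23269 + 0.60460×0.97255×0.94902 = 0.350579 + 0.558027 = 0.908606.
Q̄ = (S_0/π) × [bracket] = (1361/π) × 0.908606 = 393.63 W/m².
Daily total = Q̄ × 24.00 h × 3600 s/h = 393.63 × 24.00 × 3600 / 10⁶ = 34.01 MJ/m².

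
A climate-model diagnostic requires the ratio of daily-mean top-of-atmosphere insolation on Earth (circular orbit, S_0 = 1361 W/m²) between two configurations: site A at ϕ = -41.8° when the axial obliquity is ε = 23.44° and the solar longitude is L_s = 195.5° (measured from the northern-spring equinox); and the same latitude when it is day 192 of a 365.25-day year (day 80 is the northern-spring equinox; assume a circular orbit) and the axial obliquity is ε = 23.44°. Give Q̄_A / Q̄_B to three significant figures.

Q̄_A / Q̄_B ≈ 2.47

— Configuration A (ϕ=-41.8°):
Solar declination: sin δ = sin ε · sin L_s = sin 23.44° × sin 195.5° = -0.10630, so δ = -6.102°.
cos h₀ = −tan(-41.8°) tan(-6.102°) = -0.0956, h₀ = 1.6665 rad.
Bracket: h₀ sin ϕ sin δ + cos ϕ cos δ sin h₀ = 1.6665×-0.66653×-0.10630 + 0.74548×0.99433×0.99542 = 0.118075 + 0.737858 = 0.855933.
Q̄ = (S_0/π) × [bracket] = (1361/π) × 0.855933 = 370.81 W/m².
— Configuration B (ϕ=-41.8°):
Solar longitude: L_s = 360° × (192 − 80)/365.25 = 110.390°.
sin δ = sin 23.44° × sin 110.390° = 0.37286, so δ = +21.892°.
cos h₀ = −tan(-41.8°) tan(+21.892°) = 0.3593, h₀ = 1.2033 rad.
Bracket: h₀ sin ϕ sin δ + cos ϕ cos δ sin h₀ = 1.2033×-0.66653×0.37286 + 0.74548×0.92789×0.93323 = -0.299047 + 0.645537 = 0.346490.
Q̄ = (S_0/π) × [bracket] = (1361/π) × 0.346490 = 150.11 W/m².
Ratio Q̄_A / Q̄_B = 370.81 / 150.11 = 2.470.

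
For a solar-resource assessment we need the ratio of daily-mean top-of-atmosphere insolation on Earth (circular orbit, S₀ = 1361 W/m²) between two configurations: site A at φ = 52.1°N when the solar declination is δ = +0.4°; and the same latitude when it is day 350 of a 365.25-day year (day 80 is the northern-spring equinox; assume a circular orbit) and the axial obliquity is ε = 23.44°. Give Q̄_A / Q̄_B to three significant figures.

— Configuration A (φ=+52.1°):
cos H₀ = −tan(+52.1°) tan(+0.400°) = -0.0090, H₀ = 1.5798 rad.
Bracket: H₀ sin φ sin δ + cos φ cos δ sin H₀ = 1.5798×0.78908×0.00698 + 0.61429×0.99998×0.99996 = 0.008701 + 0.614253 = 0.622954.
Q̄ = (S₀/π) × [bracket] = (1361/π) × 0.622954 = 269.88 W/m².
— Configuration B (φ=+52.1°):
Solar longitude: λ_s = 360° × (350 − 80)/365.25 = 266.119°.
sin δ = sin 23.44° × sin 266.119° = -0.39688, so δ = -23.383°.
cos H₀ = −tan(+52.1°) tan(-23.383°) = 0.5554, H₀ = 0.9819 rad.
Bracket: H₀ sin φ sin δ + cos φ cos δ sin H₀ = 0.9819×0.78908×-0.39688 + 0.61429×0.91787×0.83157 = -0.307502 + 0.468871 = 0.161369.
Q̄ = (S₀/π) × [bracket] = (1361/π) × 0.161369 = 69.908 W/m².
Ratio Q̄_A / Q̄_B = 269.88 / 69.908 = 3.861.

Q̄_A / Q̄_B ≈ 3.86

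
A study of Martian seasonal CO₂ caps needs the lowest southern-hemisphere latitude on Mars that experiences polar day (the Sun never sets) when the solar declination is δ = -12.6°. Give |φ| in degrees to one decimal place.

Polar day requires cos H₀ = −tan φ tan δ ≤ −1, i.e. tan φ tan δ ≥ 1.
The boundary is |tan φ| · |tan δ| = 1, so |φ| = 90° − |δ| = 90° − 12.6° = 77.4° in the southern hemisphere.

|φ| = 77.4°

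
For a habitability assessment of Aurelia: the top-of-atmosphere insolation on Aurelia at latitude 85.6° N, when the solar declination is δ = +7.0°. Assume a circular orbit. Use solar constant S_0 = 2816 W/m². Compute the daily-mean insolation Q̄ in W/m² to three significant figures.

cos h₀ = −tan(+85.6°) tan(+7.000°) = -1.5957 ≤ −1 ⇒ polar day, h₀ = π.
Bracket: h₀ sin ϕ sin δ + cos ϕ cos δ sin h₀ = 3.1416×0.99705×0.12187 + 0.07672×0.99255×0.00000 = 0.381737 + 0.000000 = 0.381737.
Q̄ = (S_0/π) × [bracket] = (2816/π) × 0.381737 = 342.2 W/m².

Q̄ ≈ 342 W/m²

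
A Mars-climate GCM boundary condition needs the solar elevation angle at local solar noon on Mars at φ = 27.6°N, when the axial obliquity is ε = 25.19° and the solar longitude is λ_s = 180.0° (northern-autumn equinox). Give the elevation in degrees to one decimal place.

62.4°

Solar declination: sin δ = sin ε · sin λ_s = sin 25.19° × sin 180.0° = 0.00000, so δ = +0.000°.
At local noon the hour angle is zero, so the zenith angle equals |φ − δ| = |+27.6° − (+0.000°)| = 27.600°.
Elevation = 90° − 27.600° = 62.4°.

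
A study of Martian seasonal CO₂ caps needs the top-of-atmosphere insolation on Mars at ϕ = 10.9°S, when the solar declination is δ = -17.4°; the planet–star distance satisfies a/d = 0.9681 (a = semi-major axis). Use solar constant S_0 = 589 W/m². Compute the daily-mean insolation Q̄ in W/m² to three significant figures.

Q̄ ≈ 181 W/m²

cos h₀ = −tan(-10.9°) tan(-17.400°) = -0.0603, h₀ = 1.6312 rad.
Bracket: h₀ sin ϕ sin δ + cos ϕ cos δ sin h₀ = 1.6312×-0.18910×-0.29904 + 0.98196×0.95424×0.99818 = 0.092242 + 0.935320 = 1.027562.
Inverse-square distance factor (a/d)² = 0.9681² = 0.937218.
Q̄ = (S_0/π) × 0.937218 × [bracket] = (589/π) × 0.937218 × 1.027562 = 180.6 W/m².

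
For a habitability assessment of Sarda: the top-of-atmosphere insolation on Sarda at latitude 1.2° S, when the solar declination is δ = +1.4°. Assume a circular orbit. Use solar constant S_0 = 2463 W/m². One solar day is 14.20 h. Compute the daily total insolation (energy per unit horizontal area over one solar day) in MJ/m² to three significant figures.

cos h₀ = −tan(-1.2°) tan(+1.400°) = 0.0005, h₀ = 1.5703 rad.
Bracket: h₀ sin ϕ sin δ + cos ϕ cos δ sin h₀ = 1.5703×-0.02094×0.02443 + 0.99978×0.99970×1.00000 = -0.000803 + 0.999480 = 0.998677.
Q̄ = (S_0/π) × [bracket] = (2463/π) × 0.998677 = 782.96 W/m².
Daily total = Q̄ × 14.20 h × 3600 s/h = 782.96 × 14.20 × 3600 / 10⁶ = 40.02 MJ/m².

40.0 MJ/m²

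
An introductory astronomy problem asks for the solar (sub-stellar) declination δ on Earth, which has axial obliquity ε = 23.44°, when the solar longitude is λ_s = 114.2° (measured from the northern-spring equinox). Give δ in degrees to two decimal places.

sin δ = sin ε · sin λ_s = sin 23.44° × sin 114.2° = 0.362831.
δ = arcsin(0.362831) = +21.27°.

δ = +21.27°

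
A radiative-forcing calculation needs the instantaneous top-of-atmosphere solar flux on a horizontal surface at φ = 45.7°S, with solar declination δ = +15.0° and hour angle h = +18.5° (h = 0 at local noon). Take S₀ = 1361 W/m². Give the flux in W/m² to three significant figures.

cos θ_z = sin φ sin δ + cos φ cos δ cos h = -0.185235 + 0.639756 = 0.454521.
Flux = S₀ · cos θ_z = 1361 × 0.454521 = 618.6 W/m².

619 W/m²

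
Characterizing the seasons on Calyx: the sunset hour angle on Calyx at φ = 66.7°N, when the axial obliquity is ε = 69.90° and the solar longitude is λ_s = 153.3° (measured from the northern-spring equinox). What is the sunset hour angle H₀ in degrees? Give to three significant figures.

H₀ = 180°

Solar declination: sin δ = sin ε · sin λ_s = sin 69.90° × sin 153.3° = 0.42195, so δ = +24.958°.
Sunrise equation: cos H₀ = −tan φ · tan δ = -1.0807 ≤ −1, so the host star never sets (polar day) and H₀ = π.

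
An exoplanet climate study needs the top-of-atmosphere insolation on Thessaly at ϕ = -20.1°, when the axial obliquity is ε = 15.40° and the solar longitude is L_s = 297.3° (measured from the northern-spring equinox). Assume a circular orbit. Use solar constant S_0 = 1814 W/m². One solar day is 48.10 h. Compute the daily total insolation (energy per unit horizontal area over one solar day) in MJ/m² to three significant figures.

Solar declination: sin δ = sin ε · sin L_s = sin 15.40° × sin 297.3° = -0.23598, so δ = -13.649°.
cos h₀ = −tan(-20.1°) tan(-13.649°) = -0.0889, h₀ = 1.6598 rad.
Bracket: h₀ sin ϕ sin δ + cos ϕ cos δ sin h₀ = 1.6598×-0.34366×-0.23598 + 0.93909×0.97176×0.99604 = 0.134605 + 0.908956 = 1.043561.
Q̄ = (S_0/π) × [bracket] = (1814/π) × 1.043561 = 602.57 W/m².
Daily total = Q̄ × 48.10 h × 3600 s/h = 602.57 × 48.10 × 3600 / 10⁶ = 104.3 MJ/m².

104 MJ/m²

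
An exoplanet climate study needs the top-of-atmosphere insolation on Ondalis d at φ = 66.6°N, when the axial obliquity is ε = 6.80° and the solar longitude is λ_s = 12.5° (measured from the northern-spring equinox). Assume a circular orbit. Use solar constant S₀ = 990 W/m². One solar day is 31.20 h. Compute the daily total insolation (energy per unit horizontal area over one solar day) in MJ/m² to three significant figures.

15.4 MJ/m²

Solar declination: sin δ = sin ε · sin λ_s = sin 6.80° × sin 12.5° = 0.02563, so δ = +1.468°.
cos H₀ = −tan(+66.6°) tan(+1.468°) = -0.0592, H₀ = 1.6301 rad.
Bracket: H₀ sin φ sin δ + cos φ cos δ sin H₀ = 1.6301×0.91775×0.02563 + 0.39715×0.99967×0.99824 = 0.038343 + 0.396320 = 0.434663.
Q̄ = (S₀/π) × [bracket] = (990/π) × 0.434663 = 136.97 W/m².
Daily total = Q̄ × 31.20 h × 3600 s/h = 136.97 × 31.20 × 3600 / 10⁶ = 15.38 MJ/m².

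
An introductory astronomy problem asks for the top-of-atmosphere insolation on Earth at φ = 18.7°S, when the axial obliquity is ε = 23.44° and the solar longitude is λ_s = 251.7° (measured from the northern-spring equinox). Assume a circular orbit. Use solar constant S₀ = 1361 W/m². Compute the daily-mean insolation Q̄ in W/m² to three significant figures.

Q̄ ≈ 466 W/m²

Solar declination: sin δ = sin ε · sin λ_s = sin 23.44° × sin 251.7° = -0.37767, so δ = -22.189°.
cos H₀ = −tan(-18.7°) tan(-22.189°) = -0.1381, H₀ = 1.7093 rad.
Bracket: H₀ sin φ sin δ + cos φ cos δ sin H₀ = 1.7093×-0.32061×-0.37767 + 0.94721×0.92594×0.99042 = 0.206970 + 0.868657 = 1.075627.
Q̄ = (S₀/π) × [bracket] = (1361/π) × 1.075627 = 466.0 W/m².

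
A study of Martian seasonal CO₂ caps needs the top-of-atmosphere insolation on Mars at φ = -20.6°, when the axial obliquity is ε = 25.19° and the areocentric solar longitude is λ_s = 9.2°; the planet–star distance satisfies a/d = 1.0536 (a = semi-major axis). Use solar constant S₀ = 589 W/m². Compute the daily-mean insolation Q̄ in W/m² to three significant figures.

sin δ = sin 25.19° × sin 9.2° = 0.06805, so δ = +3.902°.
cos H₀ = −tan(-20.6°) tan(+3.902°) = 0.0256, H₀ = 1.5452 rad.
Bracket: H₀ sin φ sin δ + cos φ cos δ sin H₀ = 1.5452×-0.35184×0.06805 + 0.93606×0.99768×0.99967 = -0.036996 + 0.933580 = 0.896584.
Inverse-square distance factor (a/d)² = 1.0536² = 1.110073.
Q̄ = (S₀/π) × 1.110073 × [bracket] = (589/π) × 1.110073 × 0.896584 = 186.6 W/m².

Q̄ ≈ 187 W/m²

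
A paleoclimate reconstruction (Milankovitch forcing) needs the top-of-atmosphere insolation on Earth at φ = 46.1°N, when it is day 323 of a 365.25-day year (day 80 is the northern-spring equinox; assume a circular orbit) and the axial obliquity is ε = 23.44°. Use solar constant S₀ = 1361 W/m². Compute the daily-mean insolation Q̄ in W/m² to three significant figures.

Solar longitude: λ_s = 360° × (323 − 80)/365.25 = 239.507°.
sin δ = sin 23.44° × sin 239.507° = -0.34277, so δ = -20.046°.
cos H₀ = −tan(+46.1°) tan(-20.046°) = 0.3792, H₀ = 1.1819 rad.
Bracket: H₀ sin φ sin δ + cos φ cos δ sin H₀ = 1.1819×0.72055×-0.34277 + 0.69340×0.93942×0.92533 = -0.291909 + 0.602754 = 0.310845.
Q̄ = (S₀/π) × [bracket] = (1361/π) × 0.310845 = 134.7 W/m².

Q̄ ≈ 135 W/m²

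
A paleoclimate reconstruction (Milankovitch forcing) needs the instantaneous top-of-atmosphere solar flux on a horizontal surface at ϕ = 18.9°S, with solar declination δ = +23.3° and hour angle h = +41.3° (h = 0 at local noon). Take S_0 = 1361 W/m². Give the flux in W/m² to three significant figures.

cos θ_z = sin ϕ sin δ + cos ϕ cos δ cos h = -0.128124 + 0.652795 = 0.524671.
Flux = S_0 · cos θ_z = 1361 × 0.524671 = 714.1 W/m².

714 W/m²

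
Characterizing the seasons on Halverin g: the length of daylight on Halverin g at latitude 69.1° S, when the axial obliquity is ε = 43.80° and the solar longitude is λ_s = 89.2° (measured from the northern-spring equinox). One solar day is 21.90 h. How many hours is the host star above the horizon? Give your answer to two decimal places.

Solar declination: sin δ = sin ε · sin λ_s = sin 43.80° × sin 89.2° = 0.69208, so δ = +43.795°.
cos H₀ = −tan φ · tan δ = 2.5108 ≥ 1, so the host star never rises (polar night) and H₀ = 0.
Daylight = 2H₀/(2π) × 21.90 h = (0.0000/π) × 21.90 = 0.00 h.

0.00 h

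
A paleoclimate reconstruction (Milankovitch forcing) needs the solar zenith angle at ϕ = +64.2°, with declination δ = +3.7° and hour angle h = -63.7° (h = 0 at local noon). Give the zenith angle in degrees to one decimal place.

cos θ_z = sin ϕ sin δ + cos ϕ cos δ cos h = 0.058100 + 0.192436 = 0.250536.
θ_z = arccos(0.250536) = 75.5°.

θ_z = 75.5°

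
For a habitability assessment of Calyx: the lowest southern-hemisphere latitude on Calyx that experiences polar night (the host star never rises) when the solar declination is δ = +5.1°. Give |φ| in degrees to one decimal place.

Polar night requires cos H₀ = −tan φ tan δ ≥ 1, i.e. tan φ tan δ ≤ −1.
The boundary is |tan φ| · |tan δ| = 1, so |φ| = 90° − |δ| = 90° − 5.1° = 84.9° in the southern hemisphere.

|φ| = 84.9°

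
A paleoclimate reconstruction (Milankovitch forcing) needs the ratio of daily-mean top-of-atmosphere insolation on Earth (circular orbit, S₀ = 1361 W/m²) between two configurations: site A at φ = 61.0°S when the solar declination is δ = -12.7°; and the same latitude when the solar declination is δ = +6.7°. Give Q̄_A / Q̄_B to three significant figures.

Q̄_A / Q̄_B ≈ 2.45

— Configuration A (φ=-61.0°):
cos H₀ = −tan(-61.0°) tan(-12.700°) = -0.4066, H₀ = 1.9895 rad.
Bracket: H₀ sin φ sin δ + cos φ cos δ sin H₀ = 1.9895×-0.87462×-0.21985 + 0.48481×0.97553×0.91362 = 0.382551 + 0.432094 = 0.814645.
Q̄ = (S₀/π) × [bracket] = (1361/π) × 0.814645 = 352.92 W/m².
— Configuration B (φ=-61.0°):
cos H₀ = −tan(-61.0°) tan(+6.700°) = 0.2119, H₀ = 1.3573 rad.
Bracket: H₀ sin φ sin δ + cos φ cos δ sin H₀ = 1.3573×-0.87462×0.11667 + 0.48481×0.99317×0.97729 = -0.138501 + 0.470564 = 0.332063.
Q̄ = (S₀/π) × [bracket] = (1361/π) × 0.332063 = 143.86 W/m².
Ratio Q̄_A / Q̄_B = 352.92 / 143.86 = 2.453.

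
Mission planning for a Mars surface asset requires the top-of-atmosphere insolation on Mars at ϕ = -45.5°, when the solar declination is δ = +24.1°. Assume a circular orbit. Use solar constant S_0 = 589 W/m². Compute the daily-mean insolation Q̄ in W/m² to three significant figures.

Q̄ ≈ 46.8 W/m²

cos h₀ = −tan(-45.5°) tan(+24.100°) = 0.4552, h₀ = 1.0982 rad.
Bracket: h₀ sin ϕ sin δ + cos ϕ cos δ sin h₀ = 1.0982×-0.71325×0.40833 + 0.70091×0.91283×0.89039 = -0.319841 + 0.569682 = 0.249841.
Q̄ = (S_0/π) × [bracket] = (589/π) × 0.249841 = 46.84 W/m².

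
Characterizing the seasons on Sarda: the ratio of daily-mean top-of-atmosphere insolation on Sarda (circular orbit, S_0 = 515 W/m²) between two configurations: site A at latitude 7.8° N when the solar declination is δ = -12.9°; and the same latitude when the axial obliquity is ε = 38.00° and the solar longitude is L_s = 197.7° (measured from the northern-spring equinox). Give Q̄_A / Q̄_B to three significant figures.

— Configuration A (ϕ=+7.8°):
cos h₀ = −tan(+7.8°) tan(-12.900°) = 0.0314, h₀ = 1.5394 rad.
Bracket: h₀ sin ϕ sin δ + cos ϕ cos δ sin h₀ = 1.5394×0.13572×-0.22325 + 0.99075×0.97476×0.99951 = -0.046643 + 0.965270 = 0.918627.
Q̄ = (S_0/π) × [bracket] = (515/π) × 0.918627 = 150.59 W/m².
— Configuration B (ϕ=+7.8°):
Solar declination: sin δ = sin ε · sin L_s = sin 38.00° × sin 197.7° = -0.18718, so δ = -10.788°.
cos h₀ = −tan(+7.8°) tan(-10.788°) = 0.0261, h₀ = 1.5447 rad.
Bracket: h₀ sin ϕ sin δ + cos ϕ cos δ sin h₀ = 1.5447×0.13572×-0.18718 + 0.99075×0.98233×0.99966 = -0.039242 + 0.972913 = 0.933671.
Q̄ = (S_0/π) × [bracket] = (515/π) × 0.933671 = 153.06 W/m².
Ratio Q̄_A / Q̄_B = 150.59 / 153.06 = 0.9839.

Q̄_A / Q̄_B ≈ 0.984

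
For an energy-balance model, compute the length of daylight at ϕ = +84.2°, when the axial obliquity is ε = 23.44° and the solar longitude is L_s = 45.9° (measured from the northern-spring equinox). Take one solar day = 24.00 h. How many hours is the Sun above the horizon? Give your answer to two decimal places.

Solar declination: sin δ = sin ε · sin L_s = sin 23.44° × sin 45.9° = 0.28566, so δ = +16.598°.
Sunrise equation: cos h₀ = −tan ϕ · tan δ = -2.9346 ≤ −1, so the Sun never sets (polar day) and h₀ = π.
Daylight = 2h₀/(2π) × 24.00 h = (3.1416/π) × 24.00 = 24.00 h.

24.00 h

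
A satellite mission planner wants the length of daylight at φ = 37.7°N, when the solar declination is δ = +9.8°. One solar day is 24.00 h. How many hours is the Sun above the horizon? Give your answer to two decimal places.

13.02 h

cos H₀ = −tan φ · tan δ = −tan(+37.7°) × tan(+9.800°) = -0.1335, so H₀ = 1.7047 rad = 97.67°.
Daylight = 2H₀/(2π) × 24.00 h = (1.7047/π) × 24.00 = 13.02 h.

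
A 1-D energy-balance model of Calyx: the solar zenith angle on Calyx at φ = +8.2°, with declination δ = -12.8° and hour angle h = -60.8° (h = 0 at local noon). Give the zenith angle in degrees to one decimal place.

cos θ_z = sin φ sin δ + cos φ cos δ cos h = -0.031599 + 0.470872 = 0.439273.
θ_z = arccos(0.439273) = 63.9°.

θ_z = 63.9°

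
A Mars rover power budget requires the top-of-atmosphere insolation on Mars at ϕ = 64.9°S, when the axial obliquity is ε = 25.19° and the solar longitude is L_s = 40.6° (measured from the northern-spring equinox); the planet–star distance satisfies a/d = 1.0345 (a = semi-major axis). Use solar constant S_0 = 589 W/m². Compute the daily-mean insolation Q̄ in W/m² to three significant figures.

Q̄ ≈ 18.8 W/m²

Solar declination: sin δ = sin ε · sin L_s = sin 25.19° × sin 40.6° = 0.27698, so δ = +16.080°.
cos h₀ = −tan(-64.9°) tan(+16.080°) = 0.6154, h₀ = 0.9079 rad.
Bracket: h₀ sin ϕ sin δ + cos ϕ cos δ sin h₀ = 0.9079×-0.90557×0.27698 + 0.42420×0.96087×0.78824 = -0.227724 + 0.321287 = 0.093563.
Inverse-square distance factor (a/d)² = 1.0345² = 1.070190.
Q̄ = (S_0/π) × 1.070190 × [bracket] = (589/π) × 1.070190 × 0.093563 = 18.77 W/m².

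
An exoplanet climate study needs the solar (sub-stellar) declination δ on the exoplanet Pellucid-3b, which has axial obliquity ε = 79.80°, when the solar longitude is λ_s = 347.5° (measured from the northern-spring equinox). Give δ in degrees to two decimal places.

sin δ = sin ε · sin λ_s = sin 79.80° × sin 347.5° = -0.213019.
δ = arcsin(-0.213019) = -12.30°.

δ = -12.30°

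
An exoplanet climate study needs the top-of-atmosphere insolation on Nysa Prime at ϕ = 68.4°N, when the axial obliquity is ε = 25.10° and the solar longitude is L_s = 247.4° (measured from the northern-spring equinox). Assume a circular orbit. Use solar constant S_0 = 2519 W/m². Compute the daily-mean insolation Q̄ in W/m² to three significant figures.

Q̄ ≈ 0.00 W/m²

Solar declination: sin δ = sin ε · sin L_s = sin 25.10° × sin 247.4° = -0.39163, so δ = -23.056°.
cos h₀ = −tan(+68.4°) tan(-23.056°) = 1.0750 ≥ 1 ⇒ polar night, h₀ = 0 and Q̄ = 0.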